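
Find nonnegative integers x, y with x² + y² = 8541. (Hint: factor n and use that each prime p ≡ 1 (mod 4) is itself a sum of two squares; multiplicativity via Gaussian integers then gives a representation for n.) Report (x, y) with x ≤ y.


Step 1: Factor n = 8541 = 3^2 · 13 · 73.
Step 2: Check the mod-4 condition on each prime factor: 3 ≡ 3 (mod 4), exponent 2 (must be even); 13 ≡ 1 (mod 4), exponent 1; 73 ≡ 1 (mod 4), exponent 1.
All primes ≡ 3 (mod 4) appear to even exponent (or don't appear), so by the two-squares theorem n IS expressible as a sum of two squares.
Step 3: Build a representation. Group n = k² · m with k = 3 and m = 13 · 73 = 949 (a product of primes ≡ 1 (mod 4)); a representation of m scales to one of n via (k·x)² + (k·y)² = k²(x² + y²). Each prime p ≡ 1 (mod 4) is itself a sum of two squares; find a² by testing p − a² for a perfect square:
  13: 13 − 1² = 12, 13 − 2² = 9 = 3² ⇒ 13 = 2² + 3².
  73: 73 − 1² = 72, 73 − 2² = 69, 73 − 3² = 64 = 8² ⇒ 73 = 3² + 8².
  Combine using the Brahmagupta–Fibonacci identity (a² + b²)(c² + d²) = (ac − bd)² + (ad + bc)² = (ac + bd)² + (ad − bc)²:
  13 · 73 = 949: from (2² + 3²)(3² + 8²), take (2·3 − 3·8, 2·8 + 3·3) = (6 − 24, 16 + 9) = (-18, 25); dropping signs (only squares matter) gives (18, 25); check 18² + 25² = 324 + 625 = 949 ✓.
  Scale by k = 3: (3·18, 3·25) = (54, 75).
Step 4: Order so x ≤ y and verify: 54² + 75² = 2916 + 5625 = 8541 = n. ✓

n = 8541 = 54² + 75² (one valid representation with x ≤ y).


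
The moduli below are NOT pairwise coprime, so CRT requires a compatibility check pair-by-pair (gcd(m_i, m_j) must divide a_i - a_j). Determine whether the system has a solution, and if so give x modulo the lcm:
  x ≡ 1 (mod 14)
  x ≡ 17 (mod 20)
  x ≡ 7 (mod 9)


Moduli 14, 20, 9 are not pairwise coprime, so CRT works modulo lcm(m_i) when all pairwise compatibility conditions hold.
Pairwise compatibility: gcd(m_i, m_j) must divide a_i - a_j for every pair.
Merge one congruence at a time:
  Start: x ≡ 1 (mod 14).
  Combine with x ≡ 17 (mod 20): gcd(14, 20) = 2; 17 - 1 = 16, which IS divisible by 2, so compatible.
    Write x = 1 + 14·t and substitute into x ≡ 17 (mod 20): 14·t ≡ 17 − 1 = 16 (mod 20).
    Divide the congruence (and modulus) by g = 2: 7·t ≡ 8 (mod 10).
    The inverse of 7 mod 10 is 3 (since 7·3 = 21 = 2·10 + 1), so t ≡ 3·8 = 24 ≡ 4 (mod 10).
    Then x = 1 + 14·4 = 57, valid modulo lcm(14, 20) = 140: x ≡ 57 (mod 140).
  Combine with x ≡ 7 (mod 9): gcd(140, 9) = 1; 7 - 57 = -50, which IS divisible by 1, so compatible.
    Write x = 57 + 140·t and substitute into x ≡ 7 (mod 9): 140·t ≡ 7 − 57 = -50 (mod 9).
    Reduce coefficients mod 9: 5·t ≡ 4 (mod 9).
    The inverse of 5 mod 9 is 2 (since 5·2 = 10 = 1·9 + 1), so t ≡ 2·4 = 8 ≡ 8 (mod 9).
    Then x = 57 + 140·8 = 1177, valid modulo lcm(140, 9) = 1260: x ≡ 1177 (mod 1260).
Verify: 1177 mod 14 = 1, 1177 mod 20 = 17, 1177 mod 9 = 7.

x ≡ 1177 (mod 1260).


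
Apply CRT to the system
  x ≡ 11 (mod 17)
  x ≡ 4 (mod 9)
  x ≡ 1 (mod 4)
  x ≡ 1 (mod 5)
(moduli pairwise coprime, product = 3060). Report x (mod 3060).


Product of moduli M = 17 · 9 · 4 · 5 = 3060.
Merge one congruence at a time:
  Start: x ≡ 11 (mod 17).
  Combine with x ≡ 4 (mod 9); new modulus lcm = 153.
    Write x = 11 + 17·t and substitute into x ≡ 4 (mod 9): 17·t ≡ 4 − 11 = -7 (mod 9).
    Reduce coefficients mod 9: 8·t ≡ 2 (mod 9).
    The inverse of 8 mod 9 is 8 (since 8·8 = 64 = 7·9 + 1), so t ≡ 8·2 = 16 ≡ 7 (mod 9).
    Then x = 11 + 17·7 = 130, valid modulo lcm(17, 9) = 153: x ≡ 130 (mod 153).
  Combine with x ≡ 1 (mod 4); new modulus lcm = 612.
    Write x = 130 + 153·t and substitute into x ≡ 1 (mod 4): 153·t ≡ 1 − 130 = -129 (mod 4).
    Reduce coefficients mod 4: 1·t ≡ 3 (mod 4).
    So t ≡ 3 (mod 4).
    Then x = 130 + 153·3 = 589, valid modulo lcm(153, 4) = 612: x ≡ 589 (mod 612).
  Combine with x ≡ 1 (mod 5); new modulus lcm = 3060.
    Write x = 589 + 612·t and substitute into x ≡ 1 (mod 5): 612·t ≡ 1 − 589 = -588 (mod 5).
    Reduce coefficients mod 5: 2·t ≡ 2 (mod 5).
    The inverse of 2 mod 5 is 3 (since 2·3 = 6 = 1·5 + 1), so t ≡ 3·2 = 6 ≡ 1 (mod 5).
    Then x = 589 + 612·1 = 1201, valid modulo lcm(612, 5) = 3060: x ≡ 1201 (mod 3060).
Verify against each original: 1201 mod 17 = 11, 1201 mod 9 = 4, 1201 mod 4 = 1, 1201 mod 5 = 1.

x ≡ 1201 (mod 3060).


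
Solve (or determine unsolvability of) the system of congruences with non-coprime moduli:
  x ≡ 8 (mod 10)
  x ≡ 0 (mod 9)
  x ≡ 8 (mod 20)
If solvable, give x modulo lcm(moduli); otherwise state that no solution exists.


Moduli 10, 9, 20 are not pairwise coprime, so CRT works modulo lcm(m_i) when all pairwise compatibility conditions hold.
Pairwise compatibility: gcd(m_i, m_j) must divide a_i - a_j for every pair.
Merge one congruence at a time:
  Start: x ≡ 8 (mod 10).
  Combine with x ≡ 0 (mod 9): gcd(10, 9) = 1; 0 - 8 = -8, which IS divisible by 1, so compatible.
    Write x = 8 + 10·t and substitute into x ≡ 0 (mod 9): 10·t ≡ 0 − 8 = -8 (mod 9).
    Reduce coefficients mod 9: 1·t ≡ 1 (mod 9).
    So t ≡ 1 (mod 9).
    Then x = 8 + 10·1 = 18, valid modulo lcm(10, 9) = 90: x ≡ 18 (mod 90).
  Combine with x ≡ 8 (mod 20): gcd(90, 20) = 10; 8 - 18 = -10, which IS divisible by 10, so compatible.
    Write x = 18 + 90·t and substitute into x ≡ 8 (mod 20): 90·t ≡ 8 − 18 = -10 (mod 20).
    Divide the congruence (and modulus) by g = 10: 9·t ≡ -1 (mod 2).
    Reduce coefficients mod 2: 1·t ≡ 1 (mod 2).
    So t ≡ 1 (mod 2).
    Then x = 18 + 90·1 = 108, valid modulo lcm(90, 20) = 180: x ≡ 108 (mod 180).
Verify: 108 mod 10 = 8, 108 mod 9 = 0, 108 mod 20 = 8.

x ≡ 108 (mod 180).


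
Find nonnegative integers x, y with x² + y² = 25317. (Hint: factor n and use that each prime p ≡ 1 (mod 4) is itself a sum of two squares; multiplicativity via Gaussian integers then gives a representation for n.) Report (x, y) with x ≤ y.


Step 1: Factor n = 25317 = 3^2 · 29 · 97.
Step 2: Check the mod-4 condition on each prime factor: 3 ≡ 3 (mod 4), exponent 2 (must be even); 29 ≡ 1 (mod 4), exponent 1; 97 ≡ 1 (mod 4), exponent 1.
All primes ≡ 3 (mod 4) appear to even exponent (or don't appear), so by the two-squares theorem n IS expressible as a sum of two squares.
Step 3: Build a representation. Group n = k² · m with k = 3 and m = 29 · 97 = 2813 (a product of primes ≡ 1 (mod 4)); a representation of m scales to one of n via (k·x)² + (k·y)² = k²(x² + y²). Each prime p ≡ 1 (mod 4) is itself a sum of two squares; find a² by testing p − a² for a perfect square:
  29: 29 − 1² = 28, 29 − 2² = 25 = 5² ⇒ 29 = 2² + 5².
  97: 97 − 1² = 96, 97 − 2² = 93, 97 − 3² = 88, 97 − 4² = 81 = 9² ⇒ 97 = 4² + 9².
  Combine using the Brahmagupta–Fibonacci identity (a² + b²)(c² + d²) = (ac − bd)² + (ad + bc)² = (ac + bd)² + (ad − bc)²:
  29 · 97 = 2813: from (2² + 5²)(4² + 9²), take (2·4 − 5·9, 2·9 + 5·4) = (8 − 45, 18 + 20) = (-37, 38); dropping signs (only squares matter) gives (37, 38); check 37² + 38² = 1369 + 1444 = 2813 ✓.
  Scale by k = 3: (3·37, 3·38) = (111, 114).
Step 4: Order so x ≤ y and verify: 111² + 114² = 12321 + 12996 = 25317 = n. ✓

n = 25317 = 111² + 114² (one valid representation with x ≤ y).


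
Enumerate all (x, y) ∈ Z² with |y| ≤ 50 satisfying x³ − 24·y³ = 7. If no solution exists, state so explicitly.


The equation is x³ - 24y³ = 7. For fixed y, x³ = 24·y³ + 7, so a solution requires the RHS to be a perfect cube.
Strategy: iterate y from -50 to 50, compute RHS = 24·y³ + 7, and check whether it is a (positive or negative) perfect cube.
Check small values of y:
  y = 0: RHS = 7 is not a perfect cube.
  y = 1: RHS = 31 is not a perfect cube.
  y = -1: RHS = -17 is not a perfect cube.
  y = 2: RHS = 199 is not a perfect cube.
  y = -2: RHS = -185 is not a perfect cube.
  y = 3: RHS = 655 is not a perfect cube.
  y = -3: RHS = -641 is not a perfect cube.
Continuing the search up to |y| = 50 finds no solutions either.
No (x, y) in the scanned range satisfies the equation.

No integer solutions with |y| ≤ 50.


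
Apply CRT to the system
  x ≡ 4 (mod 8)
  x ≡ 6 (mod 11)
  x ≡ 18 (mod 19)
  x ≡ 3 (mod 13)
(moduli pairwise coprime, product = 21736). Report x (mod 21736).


Product of moduli M = 8 · 11 · 19 · 13 = 21736.
Merge one congruence at a time:
  Start: x ≡ 4 (mod 8).
  Combine with x ≡ 6 (mod 11); new modulus lcm = 88.
    Write x = 4 + 8·t and substitute into x ≡ 6 (mod 11): 8·t ≡ 6 − 4 = 2 (mod 11).
    The inverse of 8 mod 11 is 7 (since 8·7 = 56 = 5·11 + 1), so t ≡ 7·2 = 14 ≡ 3 (mod 11).
    Then x = 4 + 8·3 = 28, valid modulo lcm(8, 11) = 88: x ≡ 28 (mod 88).
  Combine with x ≡ 18 (mod 19); new modulus lcm = 1672.
    Write x = 28 + 88·t and substitute into x ≡ 18 (mod 19): 88·t ≡ 18 − 28 = -10 (mod 19).
    Reduce coefficients mod 19: 12·t ≡ 9 (mod 19).
    The inverse of 12 mod 19 is 8 (since 12·8 = 96 = 5·19 + 1), so t ≡ 8·9 = 72 ≡ 15 (mod 19).
    Then x = 28 + 88·15 = 1348, valid modulo lcm(88, 19) = 1672: x ≡ 1348 (mod 1672).
  Combine with x ≡ 3 (mod 13); new modulus lcm = 21736.
    Write x = 1348 + 1672·t and substitute into x ≡ 3 (mod 13): 1672·t ≡ 3 − 1348 = -1345 (mod 13).
    Reduce coefficients mod 13: 8·t ≡ 7 (mod 13).
    The inverse of 8 mod 13 is 5 (since 8·5 = 40 = 3·13 + 1), so t ≡ 5·7 = 35 ≡ 9 (mod 13).
    Then x = 1348 + 1672·9 = 16396, valid modulo lcm(1672, 13) = 21736: x ≡ 16396 (mod 21736).
Verify against each original: 16396 mod 8 = 4, 16396 mod 11 = 6, 16396 mod 19 = 18, 16396 mod 13 = 3.

x ≡ 16396 (mod 21736).


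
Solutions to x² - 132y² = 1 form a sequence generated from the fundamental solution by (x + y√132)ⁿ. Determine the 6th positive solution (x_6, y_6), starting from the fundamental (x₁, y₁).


Step 1: Find the fundamental solution (x₁, y₁) of x² - 132y² = 1.
  Expand √132 as a continued fraction. a₀ = ⌊√132⌋ = 11; iterate m_{k+1} = d_k·a_k − m_k, d_{k+1} = (132 − m_{k+1}²)/d_k, a_{k+1} = ⌊(a₀ + m_{k+1})/d_{k+1}⌋ (starting m₀ = 0, d₀ = 1), with convergents p_k = a_k·p_{k-1} + p_{k-2}, q_k = a_k·q_{k-1} + q_{k-2} (p₋₁ = 1, q₋₁ = 0):
  k = 0: a₀ = 11; p₀/q₀ = 11/1; p₀² − 132·q₀² = 121 − 132 = -11.
  k = 1: m = 11, d = 11, a = ⌊(11 + 11)/11⌋ = 2; p/q = (2·11 + 1)/(2·1 + 0) = 23/2; p² − 132·q² = 529 − 528 = 1.
  The first convergent with p² − 132·q² = 1 gives the fundamental solution (x₁, y₁) = (23, 2).
Step 2: Apply the recurrence (x_{n+1}, y_{n+1}) = (x₁x_n + 132y₁y_n, x₁y_n + y₁x_n) repeatedly.
  From (x_1, y_1) = (23, 2): x_2 = 23·23 + 132·2·2 = 1057; y_2 = 23·2 + 2·23 = 92.
  From (x_2, y_2) = (1057, 92): x_3 = 23·1057 + 132·2·92 = 48599; y_3 = 23·92 + 2·1057 = 4230.
  From (x_3, y_3) = (48599, 4230): x_4 = 23·48599 + 132·2·4230 = 2234497; y_4 = 23·4230 + 2·48599 = 194488.
  From (x_4, y_4) = (2234497, 194488): x_5 = 23·2234497 + 132·2·194488 = 102738263; y_5 = 23·194488 + 2·2234497 = 8942218.
  From (x_5, y_5) = (102738263, 8942218): x_6 = 23·102738263 + 132·2·8942218 = 4723725601; y_6 = 23·8942218 + 2·102738263 = 411147540.
Step 3: Verify x_6² - 132·y_6² = 22313583553542811201 - 22313583553542811200 = 1 (should be 1). ✓

(x_1, y_1) = (23, 2); (x_6, y_6) = (4723725601, 411147540).


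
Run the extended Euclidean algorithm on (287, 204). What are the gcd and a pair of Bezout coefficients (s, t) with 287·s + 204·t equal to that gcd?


Euclidean algorithm on (287, 204) — divide until remainder is 0:
  287 = 1 · 204 + 83
  204 = 2 · 83 + 38
  83 = 2 · 38 + 7
  38 = 5 · 7 + 3
  7 = 2 · 3 + 1
  3 = 3 · 1 + 0
gcd(287, 204) = 1.
Track Bezout coefficients alongside the remainders: start with r₀ = 287 = a·1 + b·0 (s = 1, t = 0) and r₁ = 204 = a·0 + b·1 (s = 0, t = 1); each new remainder r_{k+1} = r_{k-1} − q_k·r_k inherits s_{k+1} = s_{k-1} − q_k·s_k, t_{k+1} = t_{k-1} − q_k·t_k, so r_k = a·s_k + b·t_k at every step:
  q = 1: r = 83, s = 1 − 1·0 = 1, t = 0 − 1·1 = -1  (check: 287·1 + 204·(-1) = 83)
  q = 2: r = 38, s = 0 − 2·1 = -2, t = 1 − 2·(-1) = 3  (check: 287·(-2) + 204·3 = 38)
  q = 2: r = 7, s = 1 − 2·(-2) = 5, t = -1 − 2·3 = -7  (check: 287·5 + 204·(-7) = 7)
  q = 5: r = 3, s = -2 − 5·5 = -27, t = 3 − 5·(-7) = 38  (check: 287·(-27) + 204·38 = 3)
  q = 2: r = 1, s = 5 − 2·(-27) = 59, t = -7 − 2·38 = -83  (check: 287·59 + 204·(-83) = 1)
The row with r = 1 (the gcd) gives the Bezout coefficients s = 59, t = -83.
Result: 287 · (59) + 204 · (-83) = 1.

gcd(287, 204) = 1; s = 59, t = -83 (check: 287·59 + 204·(-83) = 1).


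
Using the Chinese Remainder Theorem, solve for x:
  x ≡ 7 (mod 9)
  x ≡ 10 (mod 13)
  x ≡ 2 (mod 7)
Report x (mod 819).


Moduli 9, 13, 7 are pairwise coprime; by CRT there is a unique solution modulo M = 9 · 13 · 7 = 819.
Solve pairwise, accumulating the modulus:
  Start with x ≡ 7 (mod 9).
  Combine with x ≡ 10 (mod 13): since gcd(9, 13) = 1, we get a unique residue mod 117.
    Write x = 7 + 9·t and substitute into x ≡ 10 (mod 13): 9·t ≡ 10 − 7 = 3 (mod 13).
    The inverse of 9 mod 13 is 3 (since 9·3 = 27 = 2·13 + 1), so t ≡ 3·3 = 9 ≡ 9 (mod 13).
    Then x = 7 + 9·9 = 88, valid modulo lcm(9, 13) = 117: x ≡ 88 (mod 117).
  Combine with x ≡ 2 (mod 7): since gcd(117, 7) = 1, we get a unique residue mod 819.
    Write x = 88 + 117·t and substitute into x ≡ 2 (mod 7): 117·t ≡ 2 − 88 = -86 (mod 7).
    Reduce coefficients mod 7: 5·t ≡ 5 (mod 7).
    The inverse of 5 mod 7 is 3 (since 5·3 = 15 = 2·7 + 1), so t ≡ 3·5 = 15 ≡ 1 (mod 7).
    Then x = 88 + 117·1 = 205, valid modulo lcm(117, 7) = 819: x ≡ 205 (mod 819).
Verify: 205 mod 9 = 7 ✓, 205 mod 13 = 10 ✓, 205 mod 7 = 2 ✓.

x ≡ 205 (mod 819).


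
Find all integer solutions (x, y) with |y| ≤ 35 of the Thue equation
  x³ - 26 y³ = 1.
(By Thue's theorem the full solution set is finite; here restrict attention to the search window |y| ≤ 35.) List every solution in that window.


The equation is x³ - 26y³ = 1. For fixed y, x³ = 26·y³ + 1, so a solution requires the RHS to be a perfect cube.
Strategy: iterate y from -35 to 35, compute RHS = 26·y³ + 1, and check whether it is a (positive or negative) perfect cube.
Check small values of y:
  y = 0: RHS = 1 = (1)³ ⇒ x = 1 works.
  y = 1: RHS = 27 = (3)³ ⇒ x = 3 works.
  y = -1: RHS = -25 is not a perfect cube.
  y = 2: RHS = 209 is not a perfect cube.
  y = -2: RHS = -207 is not a perfect cube.
  y = 3: RHS = 703 is not a perfect cube.
  y = -3: RHS = -701 is not a perfect cube.
Continuing the search up to |y| = 35 finds no further solutions beyond those listed.
Collected solutions: (1, 0), (3, 1).

Solutions (with |y| ≤ 35): (1, 0), (3, 1).


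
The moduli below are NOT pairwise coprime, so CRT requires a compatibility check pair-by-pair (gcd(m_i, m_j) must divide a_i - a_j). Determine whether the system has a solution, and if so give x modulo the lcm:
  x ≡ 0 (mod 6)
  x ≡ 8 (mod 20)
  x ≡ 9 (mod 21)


Moduli 6, 20, 21 are not pairwise coprime, so CRT works modulo lcm(m_i) when all pairwise compatibility conditions hold.
Pairwise compatibility: gcd(m_i, m_j) must divide a_i - a_j for every pair.
Merge one congruence at a time:
  Start: x ≡ 0 (mod 6).
  Combine with x ≡ 8 (mod 20): gcd(6, 20) = 2; 8 - 0 = 8, which IS divisible by 2, so compatible.
    Write x = 0 + 6·t and substitute into x ≡ 8 (mod 20): 6·t ≡ 8 − 0 = 8 (mod 20).
    Divide the congruence (and modulus) by g = 2: 3·t ≡ 4 (mod 10).
    The inverse of 3 mod 10 is 7 (since 3·7 = 21 = 2·10 + 1), so t ≡ 7·4 = 28 ≡ 8 (mod 10).
    Then x = 0 + 6·8 = 48, valid modulo lcm(6, 20) = 60: x ≡ 48 (mod 60).
  Combine with x ≡ 9 (mod 21): gcd(60, 21) = 3; 9 - 48 = -39, which IS divisible by 3, so compatible.
    Write x = 48 + 60·t and substitute into x ≡ 9 (mod 21): 60·t ≡ 9 − 48 = -39 (mod 21).
    Divide the congruence (and modulus) by g = 3: 20·t ≡ -13 (mod 7).
    Reduce coefficients mod 7: 6·t ≡ 1 (mod 7).
    The inverse of 6 mod 7 is 6 (since 6·6 = 36 = 5·7 + 1), so t ≡ 6·1 = 6 ≡ 6 (mod 7).
    Then x = 48 + 60·6 = 408, valid modulo lcm(60, 21) = 420: x ≡ 408 (mod 420).
Verify: 408 mod 6 = 0, 408 mod 20 = 8, 408 mod 21 = 9.

x ≡ 408 (mod 420).


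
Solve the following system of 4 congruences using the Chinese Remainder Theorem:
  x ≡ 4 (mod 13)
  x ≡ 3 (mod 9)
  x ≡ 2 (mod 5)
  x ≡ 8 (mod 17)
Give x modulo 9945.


Product of moduli M = 13 · 9 · 5 · 17 = 9945.
Merge one congruence at a time:
  Start: x ≡ 4 (mod 13).
  Combine with x ≡ 3 (mod 9); new modulus lcm = 117.
    Write x = 4 + 13·t and substitute into x ≡ 3 (mod 9): 13·t ≡ 3 − 4 = -1 (mod 9).
    Reduce coefficients mod 9: 4·t ≡ 8 (mod 9).
    The inverse of 4 mod 9 is 7 (since 4·7 = 28 = 3·9 + 1), so t ≡ 7·8 = 56 ≡ 2 (mod 9).
    Then x = 4 + 13·2 = 30, valid modulo lcm(13, 9) = 117: x ≡ 30 (mod 117).
  Combine with x ≡ 2 (mod 5); new modulus lcm = 585.
    Write x = 30 + 117·t and substitute into x ≡ 2 (mod 5): 117·t ≡ 2 − 30 = -28 (mod 5).
    Reduce coefficients mod 5: 2·t ≡ 2 (mod 5).
    The inverse of 2 mod 5 is 3 (since 2·3 = 6 = 1·5 + 1), so t ≡ 3·2 = 6 ≡ 1 (mod 5).
    Then x = 30 + 117·1 = 147, valid modulo lcm(117, 5) = 585: x ≡ 147 (mod 585).
  Combine with x ≡ 8 (mod 17); new modulus lcm = 9945.
    Write x = 147 + 585·t and substitute into x ≡ 8 (mod 17): 585·t ≡ 8 − 147 = -139 (mod 17).
    Reduce coefficients mod 17: 7·t ≡ 14 (mod 17).
    The inverse of 7 mod 17 is 5 (since 7·5 = 35 = 2·17 + 1), so t ≡ 5·14 = 70 ≡ 2 (mod 17).
    Then x = 147 + 585·2 = 1317, valid modulo lcm(585, 17) = 9945: x ≡ 1317 (mod 9945).
Verify against each original: 1317 mod 13 = 4, 1317 mod 9 = 3, 1317 mod 5 = 2, 1317 mod 17 = 8.

x ≡ 1317 (mod 9945).


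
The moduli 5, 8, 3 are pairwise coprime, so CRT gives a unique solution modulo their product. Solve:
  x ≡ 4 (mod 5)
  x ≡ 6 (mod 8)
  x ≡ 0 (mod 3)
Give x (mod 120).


Moduli 5, 8, 3 are pairwise coprime; by CRT there is a unique solution modulo M = 5 · 8 · 3 = 120.
Solve pairwise, accumulating the modulus:
  Start with x ≡ 4 (mod 5).
  Combine with x ≡ 6 (mod 8): since gcd(5, 8) = 1, we get a unique residue mod 40.
    Write x = 4 + 5·t and substitute into x ≡ 6 (mod 8): 5·t ≡ 6 − 4 = 2 (mod 8).
    The inverse of 5 mod 8 is 5 (since 5·5 = 25 = 3·8 + 1), so t ≡ 5·2 = 10 ≡ 2 (mod 8).
    Then x = 4 + 5·2 = 14, valid modulo lcm(5, 8) = 40: x ≡ 14 (mod 40).
  Combine with x ≡ 0 (mod 3): since gcd(40, 3) = 1, we get a unique residue mod 120.
    Write x = 14 + 40·t and substitute into x ≡ 0 (mod 3): 40·t ≡ 0 − 14 = -14 (mod 3).
    Reduce coefficients mod 3: 1·t ≡ 1 (mod 3).
    So t ≡ 1 (mod 3).
    Then x = 14 + 40·1 = 54, valid modulo lcm(40, 3) = 120: x ≡ 54 (mod 120).
Verify: 54 mod 5 = 4 ✓, 54 mod 8 = 6 ✓, 54 mod 3 = 0 ✓.

x ≡ 54 (mod 120).


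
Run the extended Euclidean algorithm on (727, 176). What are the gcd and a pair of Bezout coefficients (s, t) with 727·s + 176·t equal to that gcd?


Euclidean algorithm on (727, 176) — divide until remainder is 0:
  727 = 4 · 176 + 23
  176 = 7 · 23 + 15
  23 = 1 · 15 + 8
  15 = 1 · 8 + 7
  8 = 1 · 7 + 1
  7 = 7 · 1 + 0
gcd(727, 176) = 1.
Track Bezout coefficients alongside the remainders: start with r₀ = 727 = a·1 + b·0 (s = 1, t = 0) and r₁ = 176 = a·0 + b·1 (s = 0, t = 1); each new remainder r_{k+1} = r_{k-1} − q_k·r_k inherits s_{k+1} = s_{k-1} − q_k·s_k, t_{k+1} = t_{k-1} − q_k·t_k, so r_k = a·s_k + b·t_k at every step:
  q = 4: r = 23, s = 1 − 4·0 = 1, t = 0 − 4·1 = -4  (check: 727·1 + 176·(-4) = 23)
  q = 7: r = 15, s = 0 − 7·1 = -7, t = 1 − 7·(-4) = 29  (check: 727·(-7) + 176·29 = 15)
  q = 1: r = 8, s = 1 − 1·(-7) = 8, t = -4 − 1·29 = -33  (check: 727·8 + 176·(-33) = 8)
  q = 1: r = 7, s = -7 − 1·8 = -15, t = 29 − 1·(-33) = 62  (check: 727·(-15) + 176·62 = 7)
  q = 1: r = 1, s = 8 − 1·(-15) = 23, t = -33 − 1·62 = -95  (check: 727·23 + 176·(-95) = 1)
The row with r = 1 (the gcd) gives the Bezout coefficients s = 23, t = -95.
Result: 727 · (23) + 176 · (-95) = 1.

gcd(727, 176) = 1; s = 23, t = -95 (check: 727·23 + 176·(-95) = 1).


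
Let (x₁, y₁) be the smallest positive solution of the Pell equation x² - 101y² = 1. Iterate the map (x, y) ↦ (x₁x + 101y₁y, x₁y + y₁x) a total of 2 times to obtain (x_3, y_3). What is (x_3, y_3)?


Step 1: Find the fundamental solution (x₁, y₁) of x² - 101y² = 1.
  Expand √101 as a continued fraction. a₀ = ⌊√101⌋ = 10; iterate m_{k+1} = d_k·a_k − m_k, d_{k+1} = (101 − m_{k+1}²)/d_k, a_{k+1} = ⌊(a₀ + m_{k+1})/d_{k+1}⌋ (starting m₀ = 0, d₀ = 1), with convergents p_k = a_k·p_{k-1} + p_{k-2}, q_k = a_k·q_{k-1} + q_{k-2} (p₋₁ = 1, q₋₁ = 0):
  k = 0: a₀ = 10; p₀/q₀ = 10/1; p₀² − 101·q₀² = 100 − 101 = -1.
  k = 1: m = 10, d = 1, a = ⌊(10 + 10)/1⌋ = 20; p/q = (20·10 + 1)/(20·1 + 0) = 201/20; p² − 101·q² = 40401 − 40400 = 1.
  The first convergent with p² − 101·q² = 1 gives the fundamental solution (x₁, y₁) = (201, 20).
Step 2: Apply the recurrence (x_{n+1}, y_{n+1}) = (x₁x_n + 101y₁y_n, x₁y_n + y₁x_n) repeatedly.
  From (x_1, y_1) = (201, 20): x_2 = 201·201 + 101·20·20 = 80801; y_2 = 201·20 + 20·201 = 8040.
  From (x_2, y_2) = (80801, 8040): x_3 = 201·80801 + 101·20·8040 = 32481801; y_3 = 201·8040 + 20·80801 = 3232060.
Step 3: Verify x_3² - 101·y_3² = 1055067396203601 - 1055067396203600 = 1 (should be 1). ✓

(x_1, y_1) = (201, 20); (x_3, y_3) = (32481801, 3232060).


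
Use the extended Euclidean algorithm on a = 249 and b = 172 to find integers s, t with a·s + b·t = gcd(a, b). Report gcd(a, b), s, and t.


Euclidean algorithm on (249, 172) — divide until remainder is 0:
  249 = 1 · 172 + 77
  172 = 2 · 77 + 18
  77 = 4 · 18 + 5
  18 = 3 · 5 + 3
  5 = 1 · 3 + 2
  3 = 1 · 2 + 1
  2 = 2 · 1 + 0
gcd(249, 172) = 1.
Track Bezout coefficients alongside the remainders: start with r₀ = 249 = a·1 + b·0 (s = 1, t = 0) and r₁ = 172 = a·0 + b·1 (s = 0, t = 1); each new remainder r_{k+1} = r_{k-1} − q_k·r_k inherits s_{k+1} = s_{k-1} − q_k·s_k, t_{k+1} = t_{k-1} − q_k·t_k, so r_k = a·s_k + b·t_k at every step:
  q = 1: r = 77, s = 1 − 1·0 = 1, t = 0 − 1·1 = -1  (check: 249·1 + 172·(-1) = 77)
  q = 2: r = 18, s = 0 − 2·1 = -2, t = 1 − 2·(-1) = 3  (check: 249·(-2) + 172·3 = 18)
  q = 4: r = 5, s = 1 − 4·(-2) = 9, t = -1 − 4·3 = -13  (check: 249·9 + 172·(-13) = 5)
  q = 3: r = 3, s = -2 − 3·9 = -29, t = 3 − 3·(-13) = 42  (check: 249·(-29) + 172·42 = 3)
  q = 1: r = 2, s = 9 − 1·(-29) = 38, t = -13 − 1·42 = -55  (check: 249·38 + 172·(-55) = 2)
  q = 1: r = 1, s = -29 − 1·38 = -67, t = 42 − 1·(-55) = 97  (check: 249·(-67) + 172·97 = 1)
The row with r = 1 (the gcd) gives the Bezout coefficients s = -67, t = 97.
Result: 249 · (-67) + 172 · (97) = 1.

gcd(249, 172) = 1; s = -67, t = 97 (check: 249·(-67) + 172·97 = 1).


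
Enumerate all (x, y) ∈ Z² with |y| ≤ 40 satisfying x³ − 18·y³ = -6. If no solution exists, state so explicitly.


The equation is x³ - 18y³ = -6. For fixed y, x³ = 18·y³ − 6, so a solution requires the RHS to be a perfect cube.
Strategy: iterate y from -40 to 40, compute RHS = 18·y³ − 6, and check whether it is a (positive or negative) perfect cube.
Check small values of y:
  y = 0: RHS = -6 is not a perfect cube.
  y = 1: RHS = 12 is not a perfect cube.
  y = -1: RHS = -24 is not a perfect cube.
  y = 2: RHS = 138 is not a perfect cube.
  y = -2: RHS = -150 is not a perfect cube.
  y = 3: RHS = 480 is not a perfect cube.
  y = -3: RHS = -492 is not a perfect cube.
Continuing the search up to |y| = 40 finds no solutions either.
No (x, y) in the scanned range satisfies the equation.

No integer solutions with |y| ≤ 40.


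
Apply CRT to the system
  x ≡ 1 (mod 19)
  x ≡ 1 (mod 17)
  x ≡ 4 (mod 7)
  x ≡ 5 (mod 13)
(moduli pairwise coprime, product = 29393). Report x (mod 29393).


Product of moduli M = 19 · 17 · 7 · 13 = 29393.
Merge one congruence at a time:
  Start: x ≡ 1 (mod 19).
  Combine with x ≡ 1 (mod 17); new modulus lcm = 323.
    Write x = 1 + 19·t and substitute into x ≡ 1 (mod 17): 19·t ≡ 1 − 1 = 0 (mod 17).
    Reduce coefficients mod 17: 2·t ≡ 0 (mod 17).
    The inverse of 2 mod 17 is 9 (since 2·9 = 18 = 1·17 + 1), so t ≡ 9·0 = 0 ≡ 0 (mod 17).
    Then x = 1 + 19·0 = 1, valid modulo lcm(19, 17) = 323: x ≡ 1 (mod 323).
  Combine with x ≡ 4 (mod 7); new modulus lcm = 2261.
    Write x = 1 + 323·t and substitute into x ≡ 4 (mod 7): 323·t ≡ 4 − 1 = 3 (mod 7).
    Reduce coefficients mod 7: 1·t ≡ 3 (mod 7).
    So t ≡ 3 (mod 7).
    Then x = 1 + 323·3 = 970, valid modulo lcm(323, 7) = 2261: x ≡ 970 (mod 2261).
  Combine with x ≡ 5 (mod 13); new modulus lcm = 29393.
    Write x = 970 + 2261·t and substitute into x ≡ 5 (mod 13): 2261·t ≡ 5 − 970 = -965 (mod 13).
    Reduce coefficients mod 13: 12·t ≡ 10 (mod 13).
    The inverse of 12 mod 13 is 12 (since 12·12 = 144 = 11·13 + 1), so t ≡ 12·10 = 120 ≡ 3 (mod 13).
    Then x = 970 + 2261·3 = 7753, valid modulo lcm(2261, 13) = 29393: x ≡ 7753 (mod 29393).
Verify against each original: 7753 mod 19 = 1, 7753 mod 17 = 1, 7753 mod 7 = 4, 7753 mod 13 = 5.

x ≡ 7753 (mod 29393).


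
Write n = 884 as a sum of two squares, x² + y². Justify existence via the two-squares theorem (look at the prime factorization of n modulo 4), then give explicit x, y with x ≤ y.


Step 1: Factor n = 884 = 2^2 · 13 · 17.
Step 2: Check the mod-4 condition on each prime factor: 2 = 2 (special); 13 ≡ 1 (mod 4), exponent 1; 17 ≡ 1 (mod 4), exponent 1.
All primes ≡ 3 (mod 4) appear to even exponent (or don't appear), so by the two-squares theorem n IS expressible as a sum of two squares.
Step 3: Build a representation. Group n = k² · m with k = 2 and m = 13 · 17 = 221 (a product of primes ≡ 1 (mod 4)); a representation of m scales to one of n via (k·x)² + (k·y)² = k²(x² + y²). Each prime p ≡ 1 (mod 4) is itself a sum of two squares; find a² by testing p − a² for a perfect square:
  13: 13 − 1² = 12, 13 − 2² = 9 = 3² ⇒ 13 = 2² + 3².
  17: 17 − 1² = 16 = 4² ⇒ 17 = 1² + 4².
  Combine using the Brahmagupta–Fibonacci identity (a² + b²)(c² + d²) = (ac − bd)² + (ad + bc)² = (ac + bd)² + (ad − bc)²:
  13 · 17 = 221: from (2² + 3²)(1² + 4²), take (2·1 − 3·4, 2·4 + 3·1) = (2 − 12, 8 + 3) = (-10, 11); dropping signs (only squares matter) gives (10, 11); check 10² + 11² = 100 + 121 = 221 ✓.
  Scale by k = 2: (2·10, 2·11) = (20, 22).
Step 4: Order so x ≤ y and verify: 20² + 22² = 400 + 484 = 884 = n. ✓

n = 884 = 20² + 22² (one valid representation with x ≤ y).


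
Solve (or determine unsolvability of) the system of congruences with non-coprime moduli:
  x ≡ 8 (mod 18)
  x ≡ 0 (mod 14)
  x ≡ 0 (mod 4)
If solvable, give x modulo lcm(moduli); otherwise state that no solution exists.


Moduli 18, 14, 4 are not pairwise coprime, so CRT works modulo lcm(m_i) when all pairwise compatibility conditions hold.
Pairwise compatibility: gcd(m_i, m_j) must divide a_i - a_j for every pair.
Merge one congruence at a time:
  Start: x ≡ 8 (mod 18).
  Combine with x ≡ 0 (mod 14): gcd(18, 14) = 2; 0 - 8 = -8, which IS divisible by 2, so compatible.
    Write x = 8 + 18·t and substitute into x ≡ 0 (mod 14): 18·t ≡ 0 − 8 = -8 (mod 14).
    Divide the congruence (and modulus) by g = 2: 9·t ≡ -4 (mod 7).
    Reduce coefficients mod 7: 2·t ≡ 3 (mod 7).
    The inverse of 2 mod 7 is 4 (since 2·4 = 8 = 1·7 + 1), so t ≡ 4·3 = 12 ≡ 5 (mod 7).
    Then x = 8 + 18·5 = 98, valid modulo lcm(18, 14) = 126: x ≡ 98 (mod 126).
  Combine with x ≡ 0 (mod 4): gcd(126, 4) = 2; 0 - 98 = -98, which IS divisible by 2, so compatible.
    Write x = 98 + 126·t and substitute into x ≡ 0 (mod 4): 126·t ≡ 0 − 98 = -98 (mod 4).
    Divide the congruence (and modulus) by g = 2: 63·t ≡ -49 (mod 2).
    Reduce coefficients mod 2: 1·t ≡ 1 (mod 2).
    So t ≡ 1 (mod 2).
    Then x = 98 + 126·1 = 224, valid modulo lcm(126, 4) = 252: x ≡ 224 (mod 252).
Verify: 224 mod 18 = 8, 224 mod 14 = 0, 224 mod 4 = 0.

x ≡ 224 (mod 252).


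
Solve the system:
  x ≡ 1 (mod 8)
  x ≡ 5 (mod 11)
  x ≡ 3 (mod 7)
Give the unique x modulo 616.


Moduli 8, 11, 7 are pairwise coprime; by CRT there is a unique solution modulo M = 8 · 11 · 7 = 616.
Solve pairwise, accumulating the modulus:
  Start with x ≡ 1 (mod 8).
  Combine with x ≡ 5 (mod 11): since gcd(8, 11) = 1, we get a unique residue mod 88.
    Write x = 1 + 8·t and substitute into x ≡ 5 (mod 11): 8·t ≡ 5 − 1 = 4 (mod 11).
    The inverse of 8 mod 11 is 7 (since 8·7 = 56 = 5·11 + 1), so t ≡ 7·4 = 28 ≡ 6 (mod 11).
    Then x = 1 + 8·6 = 49, valid modulo lcm(8, 11) = 88: x ≡ 49 (mod 88).
  Combine with x ≡ 3 (mod 7): since gcd(88, 7) = 1, we get a unique residue mod 616.
    Write x = 49 + 88·t and substitute into x ≡ 3 (mod 7): 88·t ≡ 3 − 49 = -46 (mod 7).
    Reduce coefficients mod 7: 4·t ≡ 3 (mod 7).
    The inverse of 4 mod 7 is 2 (since 4·2 = 8 = 1·7 + 1), so t ≡ 2·3 = 6 ≡ 6 (mod 7).
    Then x = 49 + 88·6 = 577, valid modulo lcm(88, 7) = 616: x ≡ 577 (mod 616).
Verify: 577 mod 8 = 1 ✓, 577 mod 11 = 5 ✓, 577 mod 7 = 3 ✓.

x ≡ 577 (mod 616).


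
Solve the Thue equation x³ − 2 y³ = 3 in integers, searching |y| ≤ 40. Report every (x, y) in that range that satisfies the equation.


The equation is x³ - 2y³ = 3. For fixed y, x³ = 2·y³ + 3, so a solution requires the RHS to be a perfect cube.
Strategy: iterate y from -40 to 40, compute RHS = 2·y³ + 3, and check whether it is a (positive or negative) perfect cube.
Check small values of y:
  y = 0: RHS = 3 is not a perfect cube.
  y = 1: RHS = 5 is not a perfect cube.
  y = -1: RHS = 1 = (1)³ ⇒ x = 1 works.
  y = 2: RHS = 19 is not a perfect cube.
  y = -2: RHS = -13 is not a perfect cube.
  y = 3: RHS = 57 is not a perfect cube.
  y = -3: RHS = -51 is not a perfect cube.
Continuing, at y = -4: RHS = -125 = (-5)³ ⇒ x = -5 works.
Searching the remaining y in |y| ≤ 40 finds no further solutions.
Collected solutions: (1, -1), (-5, -4).

Solutions (with |y| ≤ 40): (1, -1), (-5, -4).


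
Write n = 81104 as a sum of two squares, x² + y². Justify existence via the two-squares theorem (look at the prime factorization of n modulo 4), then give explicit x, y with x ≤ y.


Step 1: Factor n = 81104 = 2^4 · 37 · 137.
Step 2: Check the mod-4 condition on each prime factor: 2 = 2 (special); 37 ≡ 1 (mod 4), exponent 1; 137 ≡ 1 (mod 4), exponent 1.
All primes ≡ 3 (mod 4) appear to even exponent (or don't appear), so by the two-squares theorem n IS expressible as a sum of two squares.
Step 3: Build a representation. Group n = k² · m with k = 4 and m = 37 · 137 = 5069 (a product of primes ≡ 1 (mod 4)); a representation of m scales to one of n via (k·x)² + (k·y)² = k²(x² + y²). Each prime p ≡ 1 (mod 4) is itself a sum of two squares; find a² by testing p − a² for a perfect square:
  37: 37 − 1² = 36 = 6² ⇒ 37 = 1² + 6².
  137: 137 − 1² = 136, 137 − 2² = 133, 137 − 3² = 128, 137 − 4² = 121 = 11² ⇒ 137 = 4² + 11².
  Combine using the Brahmagupta–Fibonacci identity (a² + b²)(c² + d²) = (ac − bd)² + (ad + bc)² = (ac + bd)² + (ad − bc)²:
  37 · 137 = 5069: from (1² + 6²)(4² + 11²), take (1·4 − 6·11, 1·11 + 6·4) = (4 − 66, 11 + 24) = (-62, 35); dropping signs (only squares matter) gives (62, 35); check 62² + 35² = 3844 + 1225 = 5069 ✓.
  Scale by k = 4: (4·62, 4·35) = (248, 140).
Step 4: Order so x ≤ y and verify: 140² + 248² = 19600 + 61504 = 81104 = n. ✓

n = 81104 = 140² + 248² (one valid representation with x ≤ y).


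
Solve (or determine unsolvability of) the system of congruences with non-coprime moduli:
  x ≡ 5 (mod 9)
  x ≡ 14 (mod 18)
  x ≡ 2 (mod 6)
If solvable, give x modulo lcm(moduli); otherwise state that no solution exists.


Moduli 9, 18, 6 are not pairwise coprime, so CRT works modulo lcm(m_i) when all pairwise compatibility conditions hold.
Pairwise compatibility: gcd(m_i, m_j) must divide a_i - a_j for every pair.
Merge one congruence at a time:
  Start: x ≡ 5 (mod 9).
  Combine with x ≡ 14 (mod 18): gcd(9, 18) = 9; 14 - 5 = 9, which IS divisible by 9, so compatible.
    Write x = 5 + 9·t and substitute into x ≡ 14 (mod 18): 9·t ≡ 14 − 5 = 9 (mod 18).
    Divide the congruence (and modulus) by g = 9: 1·t ≡ 1 (mod 2).
    So t ≡ 1 (mod 2).
    Then x = 5 + 9·1 = 14, valid modulo lcm(9, 18) = 18: x ≡ 14 (mod 18).
  Combine with x ≡ 2 (mod 6): gcd(18, 6) = 6; 2 - 14 = -12, which IS divisible by 6, so compatible.
    Write x = 14 + 18·t and substitute into x ≡ 2 (mod 6): 18·t ≡ 2 − 14 = -12 (mod 6).
    Divide the congruence (and modulus) by g = 6: 3·t ≡ -2 (mod 1).
    Modulo 1 every t works; take t = 0.
    Then x = 14 + 18·0 = 14, valid modulo lcm(18, 6) = 18: x ≡ 14 (mod 18).
Verify: 14 mod 9 = 5, 14 mod 18 = 14, 14 mod 6 = 2.

x ≡ 14 (mod 18).


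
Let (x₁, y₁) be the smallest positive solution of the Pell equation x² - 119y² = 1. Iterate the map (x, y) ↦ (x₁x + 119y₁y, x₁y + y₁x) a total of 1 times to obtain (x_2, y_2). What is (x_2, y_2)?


Step 1: Find the fundamental solution (x₁, y₁) of x² - 119y² = 1.
  Expand √119 as a continued fraction. a₀ = ⌊√119⌋ = 10; iterate m_{k+1} = d_k·a_k − m_k, d_{k+1} = (119 − m_{k+1}²)/d_k, a_{k+1} = ⌊(a₀ + m_{k+1})/d_{k+1}⌋ (starting m₀ = 0, d₀ = 1), with convergents p_k = a_k·p_{k-1} + p_{k-2}, q_k = a_k·q_{k-1} + q_{k-2} (p₋₁ = 1, q₋₁ = 0):
  k = 0: a₀ = 10; p₀/q₀ = 10/1; p₀² − 119·q₀² = 100 − 119 = -19.
  k = 1: m = 10, d = 19, a = ⌊(10 + 10)/19⌋ = 1; p/q = (1·10 + 1)/(1·1 + 0) = 11/1; p² − 119·q² = 121 − 119 = 2.
  k = 2: m = 9, d = 2, a = ⌊(10 + 9)/2⌋ = 9; p/q = (9·11 + 10)/(9·1 + 1) = 109/10; p² − 119·q² = 11881 − 11900 = -19.
  k = 3: m = 9, d = 19, a = ⌊(10 + 9)/19⌋ = 1; p/q = (1·109 + 11)/(1·10 + 1) = 120/11; p² − 119·q² = 14400 − 14399 = 1.
  The first convergent with p² − 119·q² = 1 gives the fundamental solution (x₁, y₁) = (120, 11).
Step 2: Apply the recurrence (x_{n+1}, y_{n+1}) = (x₁x_n + 119y₁y_n, x₁y_n + y₁x_n) repeatedly.
  From (x_1, y_1) = (120, 11): x_2 = 120·120 + 119·11·11 = 28799; y_2 = 120·11 + 11·120 = 2640.
Step 3: Verify x_2² - 119·y_2² = 829382401 - 829382400 = 1 (should be 1). ✓

(x_1, y_1) = (120, 11); (x_2, y_2) = (28799, 2640).


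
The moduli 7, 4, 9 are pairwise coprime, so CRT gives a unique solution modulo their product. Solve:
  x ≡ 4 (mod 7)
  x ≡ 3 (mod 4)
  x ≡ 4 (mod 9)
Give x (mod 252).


Moduli 7, 4, 9 are pairwise coprime; by CRT there is a unique solution modulo M = 7 · 4 · 9 = 252.
Solve pairwise, accumulating the modulus:
  Start with x ≡ 4 (mod 7).
  Combine with x ≡ 3 (mod 4): since gcd(7, 4) = 1, we get a unique residue mod 28.
    Write x = 4 + 7·t and substitute into x ≡ 3 (mod 4): 7·t ≡ 3 − 4 = -1 (mod 4).
    Reduce coefficients mod 4: 3·t ≡ 3 (mod 4).
    The inverse of 3 mod 4 is 3 (since 3·3 = 9 = 2·4 + 1), so t ≡ 3·3 = 9 ≡ 1 (mod 4).
    Then x = 4 + 7·1 = 11, valid modulo lcm(7, 4) = 28: x ≡ 11 (mod 28).
  Combine with x ≡ 4 (mod 9): since gcd(28, 9) = 1, we get a unique residue mod 252.
    Write x = 11 + 28·t and substitute into x ≡ 4 (mod 9): 28·t ≡ 4 − 11 = -7 (mod 9).
    Reduce coefficients mod 9: 1·t ≡ 2 (mod 9).
    So t ≡ 2 (mod 9).
    Then x = 11 + 28·2 = 67, valid modulo lcm(28, 9) = 252: x ≡ 67 (mod 252).
Verify: 67 mod 7 = 4 ✓, 67 mod 4 = 3 ✓, 67 mod 9 = 4 ✓.

x ≡ 67 (mod 252).


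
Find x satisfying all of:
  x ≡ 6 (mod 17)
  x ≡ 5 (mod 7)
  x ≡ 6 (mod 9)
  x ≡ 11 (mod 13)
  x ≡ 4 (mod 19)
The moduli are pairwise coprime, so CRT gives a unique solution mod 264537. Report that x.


Product of moduli M = 17 · 7 · 9 · 13 · 19 = 264537.
Merge one congruence at a time:
  Start: x ≡ 6 (mod 17).
  Combine with x ≡ 5 (mod 7); new modulus lcm = 119.
    Write x = 6 + 17·t and substitute into x ≡ 5 (mod 7): 17·t ≡ 5 − 6 = -1 (mod 7).
    Reduce coefficients mod 7: 3·t ≡ 6 (mod 7).
    The inverse of 3 mod 7 is 5 (since 3·5 = 15 = 2·7 + 1), so t ≡ 5·6 = 30 ≡ 2 (mod 7).
    Then x = 6 + 17·2 = 40, valid modulo lcm(17, 7) = 119: x ≡ 40 (mod 119).
  Combine with x ≡ 6 (mod 9); new modulus lcm = 1071.
    Write x = 40 + 119·t and substitute into x ≡ 6 (mod 9): 119·t ≡ 6 − 40 = -34 (mod 9).
    Reduce coefficients mod 9: 2·t ≡ 2 (mod 9).
    The inverse of 2 mod 9 is 5 (since 2·5 = 10 = 1·9 + 1), so t ≡ 5·2 = 10 ≡ 1 (mod 9).
    Then x = 40 + 119·1 = 159, valid modulo lcm(119, 9) = 1071: x ≡ 159 (mod 1071).
  Combine with x ≡ 11 (mod 13); new modulus lcm = 13923.
    Write x = 159 + 1071·t and substitute into x ≡ 11 (mod 13): 1071·t ≡ 11 − 159 = -148 (mod 13).
    Reduce coefficients mod 13: 5·t ≡ 8 (mod 13).
    The inverse of 5 mod 13 is 8 (since 5·8 = 40 = 3·13 + 1), so t ≡ 8·8 = 64 ≡ 12 (mod 13).
    Then x = 159 + 1071·12 = 13011, valid modulo lcm(1071, 13) = 13923: x ≡ 13011 (mod 13923).
  Combine with x ≡ 4 (mod 19); new modulus lcm = 264537.
    Write x = 13011 + 13923·t and substitute into x ≡ 4 (mod 19): 13923·t ≡ 4 − 13011 = -13007 (mod 19).
    Reduce coefficients mod 19: 15·t ≡ 8 (mod 19).
    The inverse of 15 mod 19 is 14 (since 15·14 = 210 = 11·19 + 1), so t ≡ 14·8 = 112 ≡ 17 (mod 19).
    Then x = 13011 + 13923·17 = 249702, valid modulo lcm(13923, 19) = 264537: x ≡ 249702 (mod 264537).
Verify against each original: 249702 mod 17 = 6, 249702 mod 7 = 5, 249702 mod 9 = 6, 249702 mod 13 = 11, 249702 mod 19 = 4.

x ≡ 249702 (mod 264537).


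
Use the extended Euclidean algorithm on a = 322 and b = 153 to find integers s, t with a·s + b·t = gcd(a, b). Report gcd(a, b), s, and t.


Euclidean algorithm on (322, 153) — divide until remainder is 0:
  322 = 2 · 153 + 16
  153 = 9 · 16 + 9
  16 = 1 · 9 + 7
  9 = 1 · 7 + 2
  7 = 3 · 2 + 1
  2 = 2 · 1 + 0
gcd(322, 153) = 1.
Track Bezout coefficients alongside the remainders: start with r₀ = 322 = a·1 + b·0 (s = 1, t = 0) and r₁ = 153 = a·0 + b·1 (s = 0, t = 1); each new remainder r_{k+1} = r_{k-1} − q_k·r_k inherits s_{k+1} = s_{k-1} − q_k·s_k, t_{k+1} = t_{k-1} − q_k·t_k, so r_k = a·s_k + b·t_k at every step:
  q = 2: r = 16, s = 1 − 2·0 = 1, t = 0 − 2·1 = -2  (check: 322·1 + 153·(-2) = 16)
  q = 9: r = 9, s = 0 − 9·1 = -9, t = 1 − 9·(-2) = 19  (check: 322·(-9) + 153·19 = 9)
  q = 1: r = 7, s = 1 − 1·(-9) = 10, t = -2 − 1·19 = -21  (check: 322·10 + 153·(-21) = 7)
  q = 1: r = 2, s = -9 − 1·10 = -19, t = 19 − 1·(-21) = 40  (check: 322·(-19) + 153·40 = 2)
  q = 3: r = 1, s = 10 − 3·(-19) = 67, t = -21 − 3·40 = -141  (check: 322·67 + 153·(-141) = 1)
The row with r = 1 (the gcd) gives the Bezout coefficients s = 67, t = -141.
Result: 322 · (67) + 153 · (-141) = 1.

gcd(322, 153) = 1; s = 67, t = -141 (check: 322·67 + 153·(-141) = 1).


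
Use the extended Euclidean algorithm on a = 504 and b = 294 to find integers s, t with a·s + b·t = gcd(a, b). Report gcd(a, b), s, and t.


Euclidean algorithm on (504, 294) — divide until remainder is 0:
  504 = 1 · 294 + 210
  294 = 1 · 210 + 84
  210 = 2 · 84 + 42
  84 = 2 · 42 + 0
gcd(504, 294) = 42.
Track Bezout coefficients alongside the remainders: start with r₀ = 504 = a·1 + b·0 (s = 1, t = 0) and r₁ = 294 = a·0 + b·1 (s = 0, t = 1); each new remainder r_{k+1} = r_{k-1} − q_k·r_k inherits s_{k+1} = s_{k-1} − q_k·s_k, t_{k+1} = t_{k-1} − q_k·t_k, so r_k = a·s_k + b·t_k at every step:
  q = 1: r = 210, s = 1 − 1·0 = 1, t = 0 − 1·1 = -1  (check: 504·1 + 294·(-1) = 210)
  q = 1: r = 84, s = 0 − 1·1 = -1, t = 1 − 1·(-1) = 2  (check: 504·(-1) + 294·2 = 84)
  q = 2: r = 42, s = 1 − 2·(-1) = 3, t = -1 − 2·2 = -5  (check: 504·3 + 294·(-5) = 42)
The row with r = 42 (the gcd) gives the Bezout coefficients s = 3, t = -5.
Result: 504 · (3) + 294 · (-5) = 42.

gcd(504, 294) = 42; s = 3, t = -5 (check: 504·3 + 294·(-5) = 42).
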